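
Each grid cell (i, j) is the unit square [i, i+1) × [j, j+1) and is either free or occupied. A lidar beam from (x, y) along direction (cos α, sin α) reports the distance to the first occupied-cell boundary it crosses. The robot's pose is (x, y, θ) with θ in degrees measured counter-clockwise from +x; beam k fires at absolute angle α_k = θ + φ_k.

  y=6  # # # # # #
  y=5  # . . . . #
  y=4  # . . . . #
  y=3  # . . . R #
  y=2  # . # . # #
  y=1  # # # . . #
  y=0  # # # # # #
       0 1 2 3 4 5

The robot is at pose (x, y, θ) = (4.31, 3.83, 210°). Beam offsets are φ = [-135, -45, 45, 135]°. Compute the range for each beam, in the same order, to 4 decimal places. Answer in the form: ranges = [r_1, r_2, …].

ranges = [2.2465, 3.4268, 0.8593, 0.7143]

beam 1: φ=-135°, α=75°
  d=(0.2588,0.9659)  start (4,3)  tX=2.6660 tY=0.1760  stride 1/|dx|=3.8637 1/|dy|=1.0353
    cross y-line → (4,4), t=0.1760
    cross y-line → (4,5), t=1.2113
    cross y-line → (4,6), t=2.2465 (wall)
  → r_1 = 2.2465
beam 2: φ=-45°, α=165°
  d=(-0.9659,0.2588)  start (4,3)  tX=0.3209 tY=0.6568  stride 1/|dx|=1.0353 1/|dy|=3.8637
    cross x-line → (3,3), t=0.3209
    cross y-line → (3,4), t=0.6568
    cross x-line → (2,4), t=1.3562
    cross x-line → (1,4), t=2.3915
    cross x-line → (0,4), t=3.4268 (wall)
  → r_2 = 3.4268
beam 3: φ=45°, α=255°
  d=(-0.2588,-0.9659)  start (4,3)  tX=1.1977 tY=0.8593  stride 1/|dx|=3.8637 1/|dy|=1.0353
    cross y-line → (4,2), t=0.8593 (wall)
  → r_3 = 0.8593
beam 4: φ=135°, α=345°
  d=(0.9659,-0.2588)  start (4,3)  tX=0.7143 tY=3.2069  stride 1/|dx|=1.0353 1/|dy|=3.8637
    cross x-line → (5,3), t=0.7143 (wall)
  → r_4 = 0.7143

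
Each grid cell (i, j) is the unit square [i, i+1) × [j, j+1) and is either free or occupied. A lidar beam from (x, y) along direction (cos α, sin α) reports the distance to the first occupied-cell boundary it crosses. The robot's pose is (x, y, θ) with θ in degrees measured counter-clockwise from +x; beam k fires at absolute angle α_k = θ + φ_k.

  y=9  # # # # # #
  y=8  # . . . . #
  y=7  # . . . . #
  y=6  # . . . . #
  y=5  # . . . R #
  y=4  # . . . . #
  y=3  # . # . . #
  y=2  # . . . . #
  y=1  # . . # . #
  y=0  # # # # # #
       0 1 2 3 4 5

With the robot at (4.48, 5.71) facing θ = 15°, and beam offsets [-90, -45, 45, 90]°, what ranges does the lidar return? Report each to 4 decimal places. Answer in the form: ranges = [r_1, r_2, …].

ranges = [2.0091, 0.6004, 1.0400, 3.4061]

beam 1: φ=-90°, α=285°
  d=(0.2588,-0.9659)  start (4,5)  tX=2.0091 tY=0.7350  stride 1/|dx|=3.8637 1/|dy|=1.0353
    cross y-line → (4,4), t=0.7350
    cross y-line → (4,3), t=1.7703
    cross x-line → (5,3), t=2.0091 (wall)
  → r_1 = 2.0091
beam 2: φ=-45°, α=330°
  d=(0.8660,-0.5000)  start (4,5)  tX=0.6004 tY=1.4200  stride 1/|dx|=1.1547 1/|dy|=2.0000
    cross x-line → (5,5), t=0.6004 (wall)
  → r_2 = 0.6004
beam 3: φ=45°, α=60°
  d=(0.5000,0.8660)  start (4,5)  tX=1.0400 tY=0.3349  stride 1/|dx|=2.0000 1/|dy|=1.1547
    cross y-line → (4,6), t=0.3349
    cross x-line → (5,6), t=1.0400 (wall)
  → r_3 = 1.0400
beam 4: φ=90°, α=105°
  d=(-0.2588,0.9659)  start (4,5)  tX=1.8546 tY=0.3002  stride 1/|dx|=3.8637 1/|dy|=1.0353
    cross y-line → (4,6), t=0.3002
    cross y-line → (4,7), t=1.3355
    cross x-line → (3,7), t=1.8546
    cross y-line → (3,8), t=2.3708
    cross y-line → (3,9), t=3.4061 (wall)
  → r_4 = 3.4061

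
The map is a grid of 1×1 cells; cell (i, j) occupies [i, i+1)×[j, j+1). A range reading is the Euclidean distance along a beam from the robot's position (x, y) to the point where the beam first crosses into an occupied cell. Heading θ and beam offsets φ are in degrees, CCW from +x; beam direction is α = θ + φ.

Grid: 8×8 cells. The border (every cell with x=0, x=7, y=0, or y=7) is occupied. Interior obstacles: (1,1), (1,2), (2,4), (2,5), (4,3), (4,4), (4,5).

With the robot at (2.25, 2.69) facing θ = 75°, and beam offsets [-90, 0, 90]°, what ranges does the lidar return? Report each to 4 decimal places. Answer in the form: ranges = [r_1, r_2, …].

beam 1: φ=-90°, α=345°
  cosα=0.9659 sinα=-0.2588 | (2,2) | tMaxX 0.7765 tMaxY 2.6660 | tΔX 1.0353 tΔY 3.8637
    t=0.7765 [x] (3,2)
    t=1.8117 [x] (4,2)
    t=2.6660 [y] (4,1)
    t=2.8470 [x] (5,1)
    t=3.8823 [x] (6,1)
    t=4.9176 [x] (7,1) — stop
  → r_1 = 4.9176
beam 2: φ=0°, α=75°
  cosα=0.2588 sinα=0.9659 | (2,2) | tMaxX 2.8978 tMaxY 0.3209 | tΔX 3.8637 tΔY 1.0353
    t=0.3209 [y] (2,3)
    t=1.3562 [y] (2,4) — stop
  → r_2 = 1.3562
beam 3: φ=90°, α=165°
  cosα=-0.9659 sinα=0.2588 | (2,2) | tMaxX 0.2588 tMaxY 1.1977 | tΔX 1.0353 tΔY 3.8637
    t=0.2588 [x] (1,2) — stop
  → r_3 = 0.2588

ranges = [4.9176, 1.3562, 0.2588]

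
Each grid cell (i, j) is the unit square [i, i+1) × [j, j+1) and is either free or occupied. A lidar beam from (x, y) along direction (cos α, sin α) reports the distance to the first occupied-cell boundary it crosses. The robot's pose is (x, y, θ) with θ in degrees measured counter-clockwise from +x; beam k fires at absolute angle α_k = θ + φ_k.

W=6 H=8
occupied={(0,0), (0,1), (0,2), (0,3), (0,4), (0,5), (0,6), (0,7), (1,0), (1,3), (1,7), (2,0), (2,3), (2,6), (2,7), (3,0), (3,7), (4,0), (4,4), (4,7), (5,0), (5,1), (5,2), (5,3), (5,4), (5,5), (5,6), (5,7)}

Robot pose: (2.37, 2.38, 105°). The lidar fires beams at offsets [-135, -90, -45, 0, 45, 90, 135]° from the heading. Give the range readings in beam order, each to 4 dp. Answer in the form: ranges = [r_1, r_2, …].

ranges = [2.7600, 2.7228, 0.7159, 0.6419, 1.2400, 1.4183, 1.5935]

beam 1: φ=-135°, α=330°
  d=(0.8660,-0.5000)  start (2,2)  tX=0.7275 tY=0.7600  stride 1/|dx|=1.1547 1/|dy|=2.0000
    cross x-line → (3,2), t=0.7275
    cross y-line → (3,1), t=0.7600
    cross x-line → (4,1), t=1.8822
    cross y-line → (4,0), t=2.7600 (wall)
  → r_1 = 2.7600
beam 2: φ=-90°, α=15°
  d=(0.9659,0.2588)  start (2,2)  tX=0.6522 tY=2.3955  stride 1/|dx|=1.0353 1/|dy|=3.8637
    cross x-line → (3,2), t=0.6522
    cross x-line → (4,2), t=1.6875
    cross y-line → (4,3), t=2.3955
    cross x-line → (5,3), t=2.7228 (wall)
  → r_2 = 2.7228
beam 3: φ=-45°, α=60°
  d=(0.5000,0.8660)  start (2,2)  tX=1.2600 tY=0.7159  stride 1/|dx|=2.0000 1/|dy|=1.1547
    cross y-line → (2,3), t=0.7159 (wall)
  → r_3 = 0.7159
beam 4: φ=0°, α=105°
  d=(-0.2588,0.9659)  start (2,2)  tX=1.4296 tY=0.6419  stride 1/|dx|=3.8637 1/|dy|=1.0353
    cross y-line → (2,3), t=0.6419 (wall)
  → r_4 = 0.6419
beam 5: φ=45°, α=150°
  d=(-0.8660,0.5000)  start (2,2)  tX=0.4272 tY=1.2400  stride 1/|dx|=1.1547 1/|dy|=2.0000
    cross x-line → (1,2), t=0.4272
    cross y-line → (1,3), t=1.2400 (wall)
  → r_5 = 1.2400
beam 6: φ=90°, α=195°
  d=(-0.9659,-0.2588)  start (2,2)  tX=0.3831 tY=1.4682  stride 1/|dx|=1.0353 1/|dy|=3.8637
    cross x-line → (1,2), t=0.3831
    cross x-line → (0,2), t=1.4183 (wall)
  → r_6 = 1.4183
beam 7: φ=135°, α=240°
  d=(-0.5000,-0.8660)  start (2,2)  tX=0.7400 tY=0.4388  stride 1/|dx|=2.0000 1/|dy|=1.1547
    cross y-line → (2,1), t=0.4388
    cross x-line → (1,1), t=0.7400
    cross y-line → (1,0), t=1.5935 (wall)
  → r_7 = 1.5935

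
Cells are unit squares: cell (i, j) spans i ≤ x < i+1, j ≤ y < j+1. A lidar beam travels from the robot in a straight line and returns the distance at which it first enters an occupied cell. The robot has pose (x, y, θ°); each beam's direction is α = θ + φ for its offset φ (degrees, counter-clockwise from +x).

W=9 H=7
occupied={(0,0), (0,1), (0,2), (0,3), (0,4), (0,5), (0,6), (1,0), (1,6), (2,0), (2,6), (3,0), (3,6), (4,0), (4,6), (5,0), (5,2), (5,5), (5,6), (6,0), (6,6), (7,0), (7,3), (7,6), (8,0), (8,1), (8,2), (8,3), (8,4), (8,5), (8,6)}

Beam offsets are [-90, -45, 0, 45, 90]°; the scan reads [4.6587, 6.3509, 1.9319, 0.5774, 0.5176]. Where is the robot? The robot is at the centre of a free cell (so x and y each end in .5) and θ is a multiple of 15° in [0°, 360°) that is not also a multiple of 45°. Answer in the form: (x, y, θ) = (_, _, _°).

Enumerate (i+0.5, j+0.5, θ) over the 32 free cells and 16 admissible headings. For each, cast all 5 beams and compare to the given ranges.
  (3.5, 3.5, 30°): beam 1 = 2.8868 ≠ 4.6587 ✗
  (4.5, 2.5, 120°): beam 1 = 0.5774 ≠ 4.6587 ✗
  (1.5, 1.5, 240°): beam 1 = 0.5774 ≠ 4.6587 ✗
  …
  (2.5, 5.5, 15°): r_1=4.6587, r_2=6.3509, r_3=1.9319, r_4=0.5774, r_5=0.5176 — all match ✓
No second candidate reproduces the full scan.

(x, y, θ) = (2.5, 5.5, 15°)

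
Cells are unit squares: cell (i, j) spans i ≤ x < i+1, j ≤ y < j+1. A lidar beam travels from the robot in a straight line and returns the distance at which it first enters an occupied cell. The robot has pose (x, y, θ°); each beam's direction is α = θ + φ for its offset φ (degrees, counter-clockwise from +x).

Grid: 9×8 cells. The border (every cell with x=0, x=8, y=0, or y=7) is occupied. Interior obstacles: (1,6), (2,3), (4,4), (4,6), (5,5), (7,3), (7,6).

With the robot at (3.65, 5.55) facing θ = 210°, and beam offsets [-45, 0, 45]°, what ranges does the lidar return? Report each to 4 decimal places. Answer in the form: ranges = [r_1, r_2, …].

ranges = [1.7387, 3.0600, 2.5114]

beam 1: φ=-45°, α=165°
  cosα=-0.9659 sinα=0.2588 | (3,5) | tMaxX 0.6729 tMaxY 1.7387 | tΔX 1.0353 tΔY 3.8637
    t=0.6729 [x] (2,5)
    t=1.7082 [x] (1,5)
    t=1.7387 [y] (1,6) — stop
  → r_1 = 1.7387
beam 2: φ=0°, α=210°
  cosα=-0.8660 sinα=-0.5000 | (3,5) | tMaxX 0.7506 tMaxY 1.1000 | tΔX 1.1547 tΔY 2.0000
    t=0.7506 [x] (2,5)
    t=1.1000 [y] (2,4)
    t=1.9053 [x] (1,4)
    t=3.0600 [x] (0,4) — stop
  → r_2 = 3.0600
beam 3: φ=45°, α=255°
  cosα=-0.2588 sinα=-0.9659 | (3,5) | tMaxX 2.5114 tMaxY 0.5694 | tΔX 3.8637 tΔY 1.0353
    t=0.5694 [y] (3,4)
    t=1.6047 [y] (3,3)
    t=2.5114 [x] (2,3) — stop
  → r_3 = 2.5114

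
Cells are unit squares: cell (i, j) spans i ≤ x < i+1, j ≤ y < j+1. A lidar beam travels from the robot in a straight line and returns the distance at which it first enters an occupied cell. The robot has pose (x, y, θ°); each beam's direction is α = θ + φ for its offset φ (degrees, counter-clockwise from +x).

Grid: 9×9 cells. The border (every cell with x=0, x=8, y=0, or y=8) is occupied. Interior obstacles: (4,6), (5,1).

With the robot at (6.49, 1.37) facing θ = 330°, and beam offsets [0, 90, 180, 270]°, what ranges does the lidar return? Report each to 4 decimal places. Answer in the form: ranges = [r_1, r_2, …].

beam 1: φ=0°, α=330°
  dir = (cos 330°, sin 330°) = (0.8660, -0.5000); from cell (6,1)
  next x-line at t=0.5889, next y-line at t=0.7400; Δt_x=1.1547, Δt_y=2.0000
    x: enter (7,1) at t=0.5889
    y: enter (7,0) at t=0.7400 ← occupied
  → r_1 = 0.7400
beam 2: φ=90°, α=60°
  dir = (cos 60°, sin 60°) = (0.5000, 0.8660); from cell (6,1)
  next x-line at t=1.0200, next y-line at t=0.7275; Δt_x=2.0000, Δt_y=1.1547
    y: enter (6,2) at t=0.7275
    x: enter (7,2) at t=1.0200
    y: enter (7,3) at t=1.8822
    x: enter (8,3) at t=3.0200 ← occupied
  → r_2 = 3.0200
beam 3: φ=180°, α=150°
  dir = (cos 150°, sin 150°) = (-0.8660, 0.5000); from cell (6,1)
  next x-line at t=0.5658, next y-line at t=1.2600; Δt_x=1.1547, Δt_y=2.0000
    x: enter (5,1) at t=0.5658 ← occupied
  → r_3 = 0.5658
beam 4: φ=270°, α=240°
  dir = (cos 240°, sin 240°) = (-0.5000, -0.8660); from cell (6,1)
  next x-line at t=0.9800, next y-line at t=0.4272; Δt_x=2.0000, Δt_y=1.1547
    y: enter (6,0) at t=0.4272 ← occupied
  → r_4 = 0.4272

ranges = [0.7400, 3.0200, 0.5658, 0.4272]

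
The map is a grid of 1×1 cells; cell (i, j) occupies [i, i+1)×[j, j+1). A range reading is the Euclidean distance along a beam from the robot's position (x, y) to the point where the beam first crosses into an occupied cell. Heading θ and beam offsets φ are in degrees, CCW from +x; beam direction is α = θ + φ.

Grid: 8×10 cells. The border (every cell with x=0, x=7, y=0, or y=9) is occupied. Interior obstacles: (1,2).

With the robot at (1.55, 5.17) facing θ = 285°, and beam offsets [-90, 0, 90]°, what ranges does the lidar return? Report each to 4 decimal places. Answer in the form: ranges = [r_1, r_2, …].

ranges = [0.5694, 4.3171, 5.6423]

beam 1: φ=-90°, α=195°
  direction (-0.9659, -0.2588); cell (1,5); t to first gridline: x 0.5694, y 0.6568 (then +1.0353 / +3.8637)
    (0,5) via x @ 0.5694  # hit
  → r_1 = 0.5694
beam 2: φ=0°, α=285°
  direction (0.2588, -0.9659); cell (1,5); t to first gridline: x 1.7387, y 0.1760 (then +3.8637 / +1.0353)
    (1,4) via y @ 0.1760
    (1,3) via y @ 1.2113
    (2,3) via x @ 1.7387
    (2,2) via y @ 2.2465
    (2,1) via y @ 3.2818
    (2,0) via y @ 4.3171  # hit
  → r_2 = 4.3171
beam 3: φ=90°, α=15°
  direction (0.9659, 0.2588); cell (1,5); t to first gridline: x 0.4659, y 3.2069 (then +1.0353 / +3.8637)
    (2,5) via x @ 0.4659
    (3,5) via x @ 1.5012
    (4,5) via x @ 2.5364
    (4,6) via y @ 3.2069
    (5,6) via x @ 3.5717
    (6,6) via x @ 4.6070
    (7,6) via x @ 5.6423  # hit
  → r_3 = 5.6423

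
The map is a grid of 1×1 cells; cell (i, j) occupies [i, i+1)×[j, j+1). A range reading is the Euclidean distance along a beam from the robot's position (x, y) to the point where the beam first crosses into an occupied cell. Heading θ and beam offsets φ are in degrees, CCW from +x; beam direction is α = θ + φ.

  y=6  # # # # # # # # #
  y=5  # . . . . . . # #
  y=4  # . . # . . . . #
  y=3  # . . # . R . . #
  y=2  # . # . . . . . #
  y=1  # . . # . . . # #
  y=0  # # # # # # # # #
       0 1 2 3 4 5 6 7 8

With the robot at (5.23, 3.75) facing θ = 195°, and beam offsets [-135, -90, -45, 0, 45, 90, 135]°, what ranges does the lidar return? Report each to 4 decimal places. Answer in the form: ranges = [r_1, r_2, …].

beam 1: φ=-135°, α=60°
  cosα=0.5000 sinα=0.8660 | (5,3) | tMaxX 1.5400 tMaxY 0.2887 | tΔX 2.0000 tΔY 1.1547
    t=0.2887 [y] (5,4)
    t=1.4434 [y] (5,5)
    t=1.5400 [x] (6,5)
    t=2.5981 [y] (6,6) — stop
  → r_1 = 2.5981
beam 2: φ=-90°, α=105°
  cosα=-0.2588 sinα=0.9659 | (5,3) | tMaxX 0.8887 tMaxY 0.2588 | tΔX 3.8637 tΔY 1.0353
    t=0.2588 [y] (5,4)
    t=0.8887 [x] (4,4)
    t=1.2941 [y] (4,5)
    t=2.3294 [y] (4,6) — stop
  → r_2 = 2.3294
beam 3: φ=-45°, α=150°
  cosα=-0.8660 sinα=0.5000 | (5,3) | tMaxX 0.2656 tMaxY 0.5000 | tΔX 1.1547 tΔY 2.0000
    t=0.2656 [x] (4,3)
    t=0.5000 [y] (4,4)
    t=1.4203 [x] (3,4) — stop
  → r_3 = 1.4203
beam 4: φ=0°, α=195°
  cosα=-0.9659 sinα=-0.2588 | (5,3) | tMaxX 0.2381 tMaxY 2.8978 | tΔX 1.0353 tΔY 3.8637
    t=0.2381 [x] (4,3)
    t=1.2734 [x] (3,3) — stop
  → r_4 = 1.2734
beam 5: φ=45°, α=240°
  cosα=-0.5000 sinα=-0.8660 | (5,3) | tMaxX 0.4600 tMaxY 0.8660 | tΔX 2.0000 tΔY 1.1547
    t=0.4600 [x] (4,3)
    t=0.8660 [y] (4,2)
    t=2.0207 [y] (4,1)
    t=2.4600 [x] (3,1) — stop
  → r_5 = 2.4600
beam 6: φ=90°, α=285°
  cosα=0.2588 sinα=-0.9659 | (5,3) | tMaxX 2.9751 tMaxY 0.7765 | tΔX 3.8637 tΔY 1.0353
    t=0.7765 [y] (5,2)
    t=1.8117 [y] (5,1)
    t=2.8470 [y] (5,0) — stop
  → r_6 = 2.8470
beam 7: φ=135°, α=330°
  cosα=0.8660 sinα=-0.5000 | (5,3) | tMaxX 0.8891 tMaxY 1.5000 | tΔX 1.1547 tΔY 2.0000
    t=0.8891 [x] (6,3)
    t=1.5000 [y] (6,2)
    t=2.0438 [x] (7,2)
    t=3.1985 [x] (8,2) — stop
  → r_7 = 3.1985

ranges = [2.5981, 2.3294, 1.4203, 1.2734, 2.4600, 2.8470, 3.1985]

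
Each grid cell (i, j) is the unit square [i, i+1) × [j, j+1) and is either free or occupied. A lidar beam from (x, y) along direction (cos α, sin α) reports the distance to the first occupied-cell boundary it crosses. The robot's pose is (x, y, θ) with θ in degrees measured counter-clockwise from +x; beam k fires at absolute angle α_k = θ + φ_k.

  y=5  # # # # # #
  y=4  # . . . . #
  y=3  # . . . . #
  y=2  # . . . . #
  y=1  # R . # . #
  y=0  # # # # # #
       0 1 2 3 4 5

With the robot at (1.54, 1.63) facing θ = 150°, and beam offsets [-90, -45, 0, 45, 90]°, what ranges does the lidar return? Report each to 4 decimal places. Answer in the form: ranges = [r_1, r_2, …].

ranges = [3.8913, 2.0864, 0.6235, 0.5590, 0.7275]

beam 1: φ=-90°, α=60°
  direction (0.5000, 0.8660); cell (1,1); t to first gridline: x 0.9200, y 0.4272 (then +2.0000 / +1.1547)
    (1,2) via y @ 0.4272
    (2,2) via x @ 0.9200
    (2,3) via y @ 1.5819
    (2,4) via y @ 2.7366
    (3,4) via x @ 2.9200
    (3,5) via y @ 3.8913  # hit
  → r_1 = 3.8913
beam 2: φ=-45°, α=105°
  direction (-0.2588, 0.9659); cell (1,1); t to first gridline: x 2.0864, y 0.3831 (then +3.8637 / +1.0353)
    (1,2) via y @ 0.3831
    (1,3) via y @ 1.4183
    (0,3) via x @ 2.0864  # hit
  → r_2 = 2.0864
beam 3: φ=0°, α=150°
  direction (-0.8660, 0.5000); cell (1,1); t to first gridline: x 0.6235, y 0.7400 (then +1.1547 / +2.0000)
    (0,1) via x @ 0.6235  # hit
  → r_3 = 0.6235
beam 4: φ=45°, α=195°
  direction (-0.9659, -0.2588); cell (1,1); t to first gridline: x 0.5590, y 2.4341 (then +1.0353 / +3.8637)
    (0,1) via x @ 0.5590  # hit
  → r_4 = 0.5590
beam 5: φ=90°, α=240°
  direction (-0.5000, -0.8660); cell (1,1); t to first gridline: x 1.0800, y 0.7275 (then +2.0000 / +1.1547)
    (1,0) via y @ 0.7275  # hit
  → r_5 = 0.7275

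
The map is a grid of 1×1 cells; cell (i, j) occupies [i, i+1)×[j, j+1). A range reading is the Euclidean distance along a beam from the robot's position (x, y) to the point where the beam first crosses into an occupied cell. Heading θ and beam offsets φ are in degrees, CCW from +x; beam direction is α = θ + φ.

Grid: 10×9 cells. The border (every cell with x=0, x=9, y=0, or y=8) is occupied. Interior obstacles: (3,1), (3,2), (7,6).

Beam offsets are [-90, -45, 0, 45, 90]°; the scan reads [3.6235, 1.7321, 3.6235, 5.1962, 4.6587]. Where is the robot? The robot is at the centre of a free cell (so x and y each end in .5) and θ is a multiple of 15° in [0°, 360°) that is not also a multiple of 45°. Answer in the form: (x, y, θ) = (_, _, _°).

(x, y, θ) = (4.5, 4.5, 285°)

Candidates: 53 free-cell centres × 16 headings = 848 poses. Raycast each; keep the one whose scan matches to 4 dp.
  (6.5, 4.5, 195°): beam 2 = 6.3509 ≠ 1.7321 ✗
  (1.5, 3.5, 30°): beam 1 = 2.8868 ≠ 3.6235 ✗
  (4.5, 2.5, 330°): beam 1 = 1.0000 ≠ 3.6235 ✗
  (2.5, 4.5, 255°): beam 1 = 1.5529 ≠ 3.6235 ✗
  (1.5, 5.5, 300°): beam 1 = 0.5774 ≠ 3.6235 ✗
  …
  (4.5, 4.5, 285°): r_1=3.6235, r_2=1.7321, r_3=3.6235, r_4=5.1962, r_5=4.6587 — all match ✓
Only this pose fits every beam.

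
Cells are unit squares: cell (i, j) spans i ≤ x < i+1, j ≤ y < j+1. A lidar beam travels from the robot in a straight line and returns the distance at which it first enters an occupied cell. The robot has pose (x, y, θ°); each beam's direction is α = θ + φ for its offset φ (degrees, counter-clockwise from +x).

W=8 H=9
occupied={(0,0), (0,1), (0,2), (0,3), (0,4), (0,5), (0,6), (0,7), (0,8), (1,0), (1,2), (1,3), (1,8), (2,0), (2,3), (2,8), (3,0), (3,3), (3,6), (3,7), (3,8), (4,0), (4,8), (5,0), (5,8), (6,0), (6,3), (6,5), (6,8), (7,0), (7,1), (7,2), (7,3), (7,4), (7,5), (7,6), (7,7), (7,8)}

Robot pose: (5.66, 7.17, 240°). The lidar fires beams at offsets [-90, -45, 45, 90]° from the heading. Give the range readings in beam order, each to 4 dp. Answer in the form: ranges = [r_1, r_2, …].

ranges = [1.6600, 1.7186, 1.3137, 1.5473]

beam 1: φ=-90°, α=150°
  d=(-0.8660,0.5000)  start (5,7)  tX=0.7621 tY=1.6600  stride 1/|dx|=1.1547 1/|dy|=2.0000
    cross x-line → (4,7), t=0.7621
    cross y-line → (4,8), t=1.6600 (wall)
  → r_1 = 1.6600
beam 2: φ=-45°, α=195°
  d=(-0.9659,-0.2588)  start (5,7)  tX=0.6833 tY=0.6568  stride 1/|dx|=1.0353 1/|dy|=3.8637
    cross y-line → (5,6), t=0.6568
    cross x-line → (4,6), t=0.6833
    cross x-line → (3,6), t=1.7186 (wall)
  → r_2 = 1.7186
beam 3: φ=45°, α=285°
  d=(0.2588,-0.9659)  start (5,7)  tX=1.3137 tY=0.1760  stride 1/|dx|=3.8637 1/|dy|=1.0353
    cross y-line → (5,6), t=0.1760
    cross y-line → (5,5), t=1.2113
    cross x-line → (6,5), t=1.3137 (wall)
  → r_3 = 1.3137
beam 4: φ=90°, α=330°
  d=(0.8660,-0.5000)  start (5,7)  tX=0.3926 tY=0.3400  stride 1/|dx|=1.1547 1/|dy|=2.0000
    cross y-line → (5,6), t=0.3400
    cross x-line → (6,6), t=0.3926
    cross x-line → (7,6), t=1.5473 (wall)
  → r_4 = 1.5473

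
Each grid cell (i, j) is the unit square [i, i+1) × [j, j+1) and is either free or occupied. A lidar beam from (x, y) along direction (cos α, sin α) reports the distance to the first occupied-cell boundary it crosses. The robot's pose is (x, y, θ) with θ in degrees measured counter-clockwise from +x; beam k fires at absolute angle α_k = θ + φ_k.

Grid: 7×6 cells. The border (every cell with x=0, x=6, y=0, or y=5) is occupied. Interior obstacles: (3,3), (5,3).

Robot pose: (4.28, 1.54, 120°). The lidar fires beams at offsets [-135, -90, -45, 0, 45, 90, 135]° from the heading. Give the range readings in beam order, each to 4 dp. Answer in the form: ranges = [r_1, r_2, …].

ranges = [1.7807, 1.9861, 3.5821, 1.6859, 3.3957, 1.0800, 0.5590]

beam 1: φ=-135°, α=345°
  cosα=0.9659 sinα=-0.2588 | (4,1) | tMaxX 0.7454 tMaxY 2.0864 | tΔX 1.0353 tΔY 3.8637
    t=0.7454 [x] (5,1)
    t=1.7807 [x] (6,1) — stop
  → r_1 = 1.7807
beam 2: φ=-90°, α=30°
  cosα=0.8660 sinα=0.5000 | (4,1) | tMaxX 0.8314 tMaxY 0.9200 | tΔX 1.1547 tΔY 2.0000
    t=0.8314 [x] (5,1)
    t=0.9200 [y] (5,2)
    t=1.9861 [x] (6,2) — stop
  → r_2 = 1.9861
beam 3: φ=-45°, α=75°
  cosα=0.2588 sinα=0.9659 | (4,1) | tMaxX 2.7819 tMaxY 0.4762 | tΔX 3.8637 tΔY 1.0353
    t=0.4762 [y] (4,2)
    t=1.5115 [y] (4,3)
    t=2.5468 [y] (4,4)
    t=2.7819 [x] (5,4)
    t=3.5821 [y] (5,5) — stop
  → r_3 = 3.5821
beam 4: φ=0°, α=120°
  cosα=-0.5000 sinα=0.8660 | (4,1) | tMaxX 0.5600 tMaxY 0.5312 | tΔX 2.0000 tΔY 1.1547
    t=0.5312 [y] (4,2)
    t=0.5600 [x] (3,2)
    t=1.6859 [y] (3,3) — stop
  → r_4 = 1.6859
beam 5: φ=45°, α=165°
  cosα=-0.9659 sinα=0.2588 | (4,1) | tMaxX 0.2899 tMaxY 1.7773 | tΔX 1.0353 tΔY 3.8637
    t=0.2899 [x] (3,1)
    t=1.3252 [x] (2,1)
    t=1.7773 [y] (2,2)
    t=2.3604 [x] (1,2)
    t=3.3957 [x] (0,2) — stop
  → r_5 = 3.3957
beam 6: φ=90°, α=210°
  cosα=-0.8660 sinα=-0.5000 | (4,1) | tMaxX 0.3233 tMaxY 1.0800 | tΔX 1.1547 tΔY 2.0000
    t=0.3233 [x] (3,1)
    t=1.0800 [y] (3,0) — stop
  → r_6 = 1.0800
beam 7: φ=135°, α=255°
  cosα=-0.2588 sinα=-0.9659 | (4,1) | tMaxX 1.0818 tMaxY 0.5590 | tΔX 3.8637 tΔY 1.0353
    t=0.5590 [y] (4,0) — stop
  → r_7 = 0.5590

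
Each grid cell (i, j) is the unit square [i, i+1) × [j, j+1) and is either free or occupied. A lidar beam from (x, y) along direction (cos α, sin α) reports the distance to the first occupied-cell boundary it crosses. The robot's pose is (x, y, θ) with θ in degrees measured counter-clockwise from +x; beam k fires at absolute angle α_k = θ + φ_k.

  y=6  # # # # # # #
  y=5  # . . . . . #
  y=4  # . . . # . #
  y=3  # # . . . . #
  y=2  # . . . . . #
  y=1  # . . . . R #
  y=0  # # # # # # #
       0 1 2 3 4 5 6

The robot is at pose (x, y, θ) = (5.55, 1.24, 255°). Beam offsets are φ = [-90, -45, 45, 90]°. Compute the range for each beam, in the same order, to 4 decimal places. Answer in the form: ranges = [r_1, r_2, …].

beam 1: φ=-90°, α=165°
  dir = (cos 165°, sin 165°) = (-0.9659, 0.2588); from cell (5,1)
  next x-line at t=0.5694, next y-line at t=2.9364; Δt_x=1.0353, Δt_y=3.8637
    x: enter (4,1) at t=0.5694
    x: enter (3,1) at t=1.6047
    x: enter (2,1) at t=2.6400
    y: enter (2,2) at t=2.9364
    x: enter (1,2) at t=3.6752
    x: enter (0,2) at t=4.7105 ← occupied
  → r_1 = 4.7105
beam 2: φ=-45°, α=210°
  dir = (cos 210°, sin 210°) = (-0.8660, -0.5000); from cell (5,1)
  next x-line at t=0.6351, next y-line at t=0.4800; Δt_x=1.1547, Δt_y=2.0000
    y: enter (5,0) at t=0.4800 ← occupied
  → r_2 = 0.4800
beam 3: φ=45°, α=300°
  dir = (cos 300°, sin 300°) = (0.5000, -0.8660); from cell (5,1)
  next x-line at t=0.9000, next y-line at t=0.2771; Δt_x=2.0000, Δt_y=1.1547
    y: enter (5,0) at t=0.2771 ← occupied
  → r_3 = 0.2771
beam 4: φ=90°, α=345°
  dir = (cos 345°, sin 345°) = (0.9659, -0.2588); from cell (5,1)
  next x-line at t=0.4659, next y-line at t=0.9273; Δt_x=1.0353, Δt_y=3.8637
    x: enter (6,1) at t=0.4659 ← occupied
  → r_4 = 0.4659

ranges = [4.7105, 0.4800, 0.2771, 0.4659]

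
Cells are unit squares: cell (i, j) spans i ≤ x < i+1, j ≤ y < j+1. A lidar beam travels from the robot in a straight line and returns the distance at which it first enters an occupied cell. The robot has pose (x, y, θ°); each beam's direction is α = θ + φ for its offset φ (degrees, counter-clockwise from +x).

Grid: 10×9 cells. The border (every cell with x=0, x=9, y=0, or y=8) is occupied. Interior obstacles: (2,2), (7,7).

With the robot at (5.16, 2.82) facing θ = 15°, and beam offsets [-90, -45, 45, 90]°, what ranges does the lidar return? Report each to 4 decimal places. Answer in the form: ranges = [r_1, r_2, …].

ranges = [1.8842, 3.6400, 4.8266, 5.3627]

beam 1: φ=-90°, α=285°
  cosα=0.2588 sinα=-0.9659 | (5,2) | tMaxX 3.2455 tMaxY 0.8489 | tΔX 3.8637 tΔY 1.0353
    t=0.8489 [y] (5,1)
    t=1.8842 [y] (5,0) — stop
  → r_1 = 1.8842
beam 2: φ=-45°, α=330°
  cosα=0.8660 sinα=-0.5000 | (5,2) | tMaxX 0.9699 tMaxY 1.6400 | tΔX 1.1547 tΔY 2.0000
    t=0.9699 [x] (6,2)
    t=1.6400 [y] (6,1)
    t=2.1246 [x] (7,1)
    t=3.2793 [x] (8,1)
    t=3.6400 [y] (8,0) — stop
  → r_2 = 3.6400
beam 3: φ=45°, α=60°
  cosα=0.5000 sinα=0.8660 | (5,2) | tMaxX 1.6800 tMaxY 0.2078 | tΔX 2.0000 tΔY 1.1547
    t=0.2078 [y] (5,3)
    t=1.3625 [y] (5,4)
    t=1.6800 [x] (6,4)
    t=2.5172 [y] (6,5)
    t=3.6719 [y] (6,6)
    t=3.6800 [x] (7,6)
    t=4.8266 [y] (7,7) — stop
  → r_3 = 4.8266
beam 4: φ=90°, α=105°
  cosα=-0.2588 sinα=0.9659 | (5,2) | tMaxX 0.6182 tMaxY 0.1863 | tΔX 3.8637 tΔY 1.0353
    t=0.1863 [y] (5,3)
    t=0.6182 [x] (4,3)
    t=1.2216 [y] (4,4)
    t=2.2569 [y] (4,5)
    t=3.2922 [y] (4,6)
    t=4.3275 [y] (4,7)
    t=4.4819 [x] (3,7)
    t=5.3627 [y] (3,8) — stop
  → r_4 = 5.3627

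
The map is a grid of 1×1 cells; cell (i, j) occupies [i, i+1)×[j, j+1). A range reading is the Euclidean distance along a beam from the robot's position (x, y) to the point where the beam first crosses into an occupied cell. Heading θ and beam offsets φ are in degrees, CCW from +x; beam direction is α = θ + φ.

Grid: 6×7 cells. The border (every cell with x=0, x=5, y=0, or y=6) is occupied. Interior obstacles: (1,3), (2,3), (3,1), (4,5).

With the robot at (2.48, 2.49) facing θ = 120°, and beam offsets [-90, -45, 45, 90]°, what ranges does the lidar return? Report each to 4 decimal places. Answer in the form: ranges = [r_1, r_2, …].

ranges = [2.9098, 0.5280, 1.5322, 1.7090]

beam 1: φ=-90°, α=30°
  cosα=0.8660 sinα=0.5000 | (2,2) | tMaxX 0.6004 tMaxY 1.0200 | tΔX 1.1547 tΔY 2.0000
    t=0.6004 [x] (3,2)
    t=1.0200 [y] (3,3)
    t=1.7551 [x] (4,3)
    t=2.9098 [x] (5,3) — stop
  → r_1 = 2.9098
beam 2: φ=-45°, α=75°
  cosα=0.2588 sinα=0.9659 | (2,2) | tMaxX 2.0091 tMaxY 0.5280 | tΔX 3.8637 tΔY 1.0353
    t=0.5280 [y] (2,3) — stop
  → r_2 = 0.5280
beam 3: φ=45°, α=165°
  cosα=-0.9659 sinα=0.2588 | (2,2) | tMaxX 0.4969 tMaxY 1.9705 | tΔX 1.0353 tΔY 3.8637
    t=0.4969 [x] (1,2)
    t=1.5322 [x] (0,2) — stop
  → r_3 = 1.5322
beam 4: φ=90°, α=210°
  cosα=-0.8660 sinα=-0.5000 | (2,2) | tMaxX 0.5543 tMaxY 0.9800 | tΔX 1.1547 tΔY 2.0000
    t=0.5543 [x] (1,2)
    t=0.9800 [y] (1,1)
    t=1.7090 [x] (0,1) — stop
  → r_4 = 1.7090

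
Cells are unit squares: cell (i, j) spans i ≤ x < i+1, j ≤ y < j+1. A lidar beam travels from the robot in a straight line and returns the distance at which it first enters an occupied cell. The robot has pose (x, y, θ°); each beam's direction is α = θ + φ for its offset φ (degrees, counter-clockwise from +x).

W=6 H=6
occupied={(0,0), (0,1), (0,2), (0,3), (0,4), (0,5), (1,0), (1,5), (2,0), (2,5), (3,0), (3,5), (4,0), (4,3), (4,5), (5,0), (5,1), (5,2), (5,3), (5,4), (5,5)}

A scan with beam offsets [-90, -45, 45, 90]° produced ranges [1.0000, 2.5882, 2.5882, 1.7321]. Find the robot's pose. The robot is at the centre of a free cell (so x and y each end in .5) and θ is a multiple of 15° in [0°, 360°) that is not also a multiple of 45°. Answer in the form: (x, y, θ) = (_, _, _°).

(x, y, θ) = (3.5, 2.5, 150°)

Enumerate (i+0.5, j+0.5, θ) over the 15 free cells and 16 admissible headings. For each, cast all 4 beams and compare to the given ranges.
  (1.5, 4.5, 255°): beam 1 = 0.5176 ≠ 1.0000 ✗
  (2.5, 1.5, 30°): beam 1 = 0.5774 ≠ 1.0000 ✗
  (3.5, 4.5, 255°): beam 1 = 1.9319 ≠ 1.0000 ✗
  (1.5, 1.5, 195°): beam 1 = 1.9319 ≠ 1.0000 ✗
  (4.5, 4.5, 150°): beam 1 = 0.5774 ≠ 1.0000 ✗
  …
  (3.5, 2.5, 150°): r_1=1.0000, r_2=2.5882, r_3=2.5882, r_4=1.7321 — all match ✓
Unique over the lattice → pose = (3.5, 2.5, 150°).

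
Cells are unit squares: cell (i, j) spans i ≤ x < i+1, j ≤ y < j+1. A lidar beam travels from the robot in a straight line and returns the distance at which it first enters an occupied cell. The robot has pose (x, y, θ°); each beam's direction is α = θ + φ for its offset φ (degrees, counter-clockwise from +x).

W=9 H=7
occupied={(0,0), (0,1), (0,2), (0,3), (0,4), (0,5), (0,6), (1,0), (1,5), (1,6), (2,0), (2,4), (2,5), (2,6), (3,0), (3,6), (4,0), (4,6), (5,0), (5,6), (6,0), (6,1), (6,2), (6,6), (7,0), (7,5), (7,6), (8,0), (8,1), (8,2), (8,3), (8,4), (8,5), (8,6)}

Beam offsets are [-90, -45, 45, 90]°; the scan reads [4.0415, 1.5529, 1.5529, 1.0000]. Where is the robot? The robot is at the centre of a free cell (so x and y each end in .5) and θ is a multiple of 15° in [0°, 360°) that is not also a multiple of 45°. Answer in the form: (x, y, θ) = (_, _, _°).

Candidates: 29 free-cell centres × 16 headings = 464 poses. Raycast each; keep the one whose scan matches to 4 dp.
  (4.5, 2.5, 60°): beam 1 = 1.7321 ≠ 4.0415 ✗
  (1.5, 1.5, 150°): beam 1 = 2.8868 ≠ 4.0415 ✗
  (3.5, 5.5, 195°): beam 1 = 0.5176 ≠ 4.0415 ✗
  …
  (6.5, 4.5, 330°): r_1=4.0415, r_2=1.5529, r_3=1.5529, r_4=1.0000 — all match ✓
No second candidate reproduces the full scan.

(x, y, θ) = (6.5, 4.5, 330°)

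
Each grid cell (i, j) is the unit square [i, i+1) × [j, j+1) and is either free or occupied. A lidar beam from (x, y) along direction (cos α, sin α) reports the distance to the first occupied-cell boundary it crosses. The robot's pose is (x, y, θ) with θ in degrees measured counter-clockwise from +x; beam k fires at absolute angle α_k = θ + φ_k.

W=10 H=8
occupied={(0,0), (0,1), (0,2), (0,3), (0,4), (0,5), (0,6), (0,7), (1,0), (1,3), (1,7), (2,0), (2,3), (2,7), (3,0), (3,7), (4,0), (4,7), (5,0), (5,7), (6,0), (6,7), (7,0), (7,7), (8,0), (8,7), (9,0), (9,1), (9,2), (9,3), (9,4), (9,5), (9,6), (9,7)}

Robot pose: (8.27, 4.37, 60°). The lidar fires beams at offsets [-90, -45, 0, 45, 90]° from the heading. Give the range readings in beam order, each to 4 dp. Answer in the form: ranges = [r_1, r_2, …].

ranges = [0.8429, 0.7558, 1.4600, 2.7228, 5.2600]

beam 1: φ=-90°, α=330°
  direction (0.8660, -0.5000); cell (8,4); t to first gridline: x 0.8429, y 0.7400 (then +1.1547 / +2.0000)
    (8,3) via y @ 0.7400
    (9,3) via x @ 0.8429  # hit
  → r_1 = 0.8429
beam 2: φ=-45°, α=15°
  direction (0.9659, 0.2588); cell (8,4); t to first gridline: x 0.7558, y 2.4341 (then +1.0353 / +3.8637)
    (9,4) via x @ 0.7558  # hit
  → r_2 = 0.7558
beam 3: φ=0°, α=60°
  direction (0.5000, 0.8660); cell (8,4); t to first gridline: x 1.4600, y 0.7275 (then +2.0000 / +1.1547)
    (8,5) via y @ 0.7275
    (9,5) via x @ 1.4600  # hit
  → r_3 = 1.4600
beam 4: φ=45°, α=105°
  direction (-0.2588, 0.9659); cell (8,4); t to first gridline: x 1.0432, y 0.6522 (then +3.8637 / +1.0353)
    (8,5) via y @ 0.6522
    (7,5) via x @ 1.0432
    (7,6) via y @ 1.6875
    (7,7) via y @ 2.7228  # hit
  → r_4 = 2.7228
beam 5: φ=90°, α=150°
  direction (-0.8660, 0.5000); cell (8,4); t to first gridline: x 0.3118, y 1.2600 (then +1.1547 / +2.0000)
    (7,4) via x @ 0.3118
    (7,5) via y @ 1.2600
    (6,5) via x @ 1.4665
    (5,5) via x @ 2.6212
    (5,6) via y @ 3.2600
    (4,6) via x @ 3.7759
    (3,6) via x @ 4.9306
    (3,7) via y @ 5.2600  # hit
  → r_5 = 5.2600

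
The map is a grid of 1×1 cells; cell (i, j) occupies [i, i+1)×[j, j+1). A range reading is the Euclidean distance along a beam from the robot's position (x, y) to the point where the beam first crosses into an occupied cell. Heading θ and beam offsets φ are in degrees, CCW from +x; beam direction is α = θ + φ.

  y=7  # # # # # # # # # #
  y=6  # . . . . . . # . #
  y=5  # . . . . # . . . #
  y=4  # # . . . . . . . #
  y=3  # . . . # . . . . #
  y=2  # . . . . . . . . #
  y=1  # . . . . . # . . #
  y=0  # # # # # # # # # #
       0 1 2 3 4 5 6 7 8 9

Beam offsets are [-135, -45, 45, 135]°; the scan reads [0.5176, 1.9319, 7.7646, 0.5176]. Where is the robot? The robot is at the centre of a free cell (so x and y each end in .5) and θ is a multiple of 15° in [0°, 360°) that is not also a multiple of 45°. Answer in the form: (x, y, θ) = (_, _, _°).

(x, y, θ) = (1.5, 3.5, 300°)

The pose lattice has 43·16 = 688 candidates. Test each by forward raycasting.
  (6.5, 2.5, 285°): beam 1 = 1.7321 ≠ 0.5176 ✗
  (7.5, 1.5, 330°): beam 2 = 0.5176 ≠ 1.9319 ✗
  (2.5, 4.5, 120°): beam 1 = 1.9319 ≠ 0.5176 ✗
  (3.5, 5.5, 30°): beam 1 = 4.6587 ≠ 0.5176 ✗
  …
  (1.5, 3.5, 300°): r_1=0.5176, r_2=1.9319, r_3=7.7646, r_4=0.5176 — all match ✓
Only this pose fits every beam.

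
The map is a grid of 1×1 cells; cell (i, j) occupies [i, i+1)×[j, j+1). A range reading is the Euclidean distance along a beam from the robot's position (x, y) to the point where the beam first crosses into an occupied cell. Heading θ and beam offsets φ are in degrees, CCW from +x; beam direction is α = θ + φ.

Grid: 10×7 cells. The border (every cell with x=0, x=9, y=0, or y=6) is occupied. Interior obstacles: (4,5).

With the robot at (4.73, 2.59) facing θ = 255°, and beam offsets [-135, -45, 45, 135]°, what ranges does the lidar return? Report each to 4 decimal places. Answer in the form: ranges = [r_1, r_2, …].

beam 1: φ=-135°, α=120°
  cosα=-0.5000 sinα=0.8660 | (4,2) | tMaxX 1.4600 tMaxY 0.4734 | tΔX 2.0000 tΔY 1.1547
    t=0.4734 [y] (4,3)
    t=1.4600 [x] (3,3)
    t=1.6281 [y] (3,4)
    t=2.7828 [y] (3,5)
    t=3.4600 [x] (2,5)
    t=3.9375 [y] (2,6) — stop
  → r_1 = 3.9375
beam 2: φ=-45°, α=210°
  cosα=-0.8660 sinα=-0.5000 | (4,2) | tMaxX 0.8429 tMaxY 1.1800 | tΔX 1.1547 tΔY 2.0000
    t=0.8429 [x] (3,2)
    t=1.1800 [y] (3,1)
    t=1.9976 [x] (2,1)
    t=3.1523 [x] (1,1)
    t=3.1800 [y] (1,0) — stop
  → r_2 = 3.1800
beam 3: φ=45°, α=300°
  cosα=0.5000 sinα=-0.8660 | (4,2) | tMaxX 0.5400 tMaxY 0.6813 | tΔX 2.0000 tΔY 1.1547
    t=0.5400 [x] (5,2)
    t=0.6813 [y] (5,1)
    t=1.8360 [y] (5,0) — stop
  → r_3 = 1.8360
beam 4: φ=135°, α=30°
  cosα=0.8660 sinα=0.5000 | (4,2) | tMaxX 0.3118 tMaxY 0.8200 | tΔX 1.1547 tΔY 2.0000
    t=0.3118 [x] (5,2)
    t=0.8200 [y] (5,3)
    t=1.4665 [x] (6,3)
    t=2.6212 [x] (7,3)
    t=2.8200 [y] (7,4)
    t=3.7759 [x] (8,4)
    t=4.8200 [y] (8,5)
    t=4.9306 [x] (9,5) — stop
  → r_4 = 4.9306

ranges = [3.9375, 3.1800, 1.8360, 4.9306]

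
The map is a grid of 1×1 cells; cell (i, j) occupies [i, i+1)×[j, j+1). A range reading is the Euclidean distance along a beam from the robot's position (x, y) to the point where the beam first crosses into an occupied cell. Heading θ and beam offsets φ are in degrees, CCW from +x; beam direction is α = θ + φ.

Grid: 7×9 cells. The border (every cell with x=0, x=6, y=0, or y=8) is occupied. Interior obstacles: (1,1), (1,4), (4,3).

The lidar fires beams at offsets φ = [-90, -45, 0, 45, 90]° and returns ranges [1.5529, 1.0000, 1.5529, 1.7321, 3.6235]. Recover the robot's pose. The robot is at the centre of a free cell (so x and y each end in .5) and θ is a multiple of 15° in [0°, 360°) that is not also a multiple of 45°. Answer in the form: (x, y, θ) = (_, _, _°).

(x, y, θ) = (2.5, 2.5, 255°)

Candidates: 32 free-cell centres × 16 headings = 512 poses. Raycast each; keep the one whose scan matches to 4 dp.
  (3.5, 5.5, 165°): beam 1 = 2.5882 ≠ 1.5529 ✗
  (3.5, 7.5, 165°): beam 1 = 0.5176 ≠ 1.5529 ✗
  (4.5, 5.5, 330°): beam 1 = 5.0000 ≠ 1.5529 ✗
  …
  (2.5, 2.5, 255°): r_1=1.5529, r_2=1.0000, r_3=1.5529, r_4=1.7321, r_5=3.6235 — all match ✓
Unique over the lattice → pose = (2.5, 2.5, 255°).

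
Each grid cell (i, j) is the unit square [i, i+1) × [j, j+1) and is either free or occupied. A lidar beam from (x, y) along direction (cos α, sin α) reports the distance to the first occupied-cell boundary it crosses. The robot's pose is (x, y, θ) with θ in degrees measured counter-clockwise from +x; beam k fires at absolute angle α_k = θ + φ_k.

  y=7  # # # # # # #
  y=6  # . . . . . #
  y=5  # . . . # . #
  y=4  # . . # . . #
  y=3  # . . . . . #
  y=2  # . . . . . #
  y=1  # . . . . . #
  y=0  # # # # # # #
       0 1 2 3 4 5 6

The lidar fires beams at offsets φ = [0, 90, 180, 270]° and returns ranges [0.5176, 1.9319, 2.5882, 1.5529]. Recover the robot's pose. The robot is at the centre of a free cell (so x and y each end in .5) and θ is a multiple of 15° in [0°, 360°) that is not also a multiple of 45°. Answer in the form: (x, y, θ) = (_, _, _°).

The pose lattice has 28·16 = 448 candidates. Test each by forward raycasting.
  (5.5, 6.5, 165°): beam 1 = 1.9319 ≠ 0.5176 ✗
  (1.5, 5.5, 210°): beam 1 = 0.5774 ≠ 0.5176 ✗
  (3.5, 6.5, 285°): beam 1 = 1.5529 ≠ 0.5176 ✗
  (1.5, 2.5, 345°): beam 1 = 4.6587 ≠ 0.5176 ✗
  (3.5, 1.5, 285°): beam 2 = 2.5882 ≠ 1.9319 ✗
  …
  (2.5, 1.5, 255°): r_1=0.5176, r_2=1.9319, r_3=2.5882, r_4=1.5529 — all match ✓
No second candidate reproduces the full scan.

(x, y, θ) = (2.5, 1.5, 255°)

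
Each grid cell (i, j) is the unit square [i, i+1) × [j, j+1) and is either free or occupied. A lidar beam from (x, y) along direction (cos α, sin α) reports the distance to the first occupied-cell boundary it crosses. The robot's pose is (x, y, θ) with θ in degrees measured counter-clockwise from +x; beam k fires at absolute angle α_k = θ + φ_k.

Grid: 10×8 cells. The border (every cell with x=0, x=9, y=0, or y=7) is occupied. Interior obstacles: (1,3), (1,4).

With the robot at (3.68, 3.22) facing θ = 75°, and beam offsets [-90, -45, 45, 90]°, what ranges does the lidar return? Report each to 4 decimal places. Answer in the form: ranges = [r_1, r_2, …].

beam 1: φ=-90°, α=345°
  direction (0.9659, -0.2588); cell (3,3); t to first gridline: x 0.3313, y 0.8500 (then +1.0353 / +3.8637)
    (4,3) via x @ 0.3313
    (4,2) via y @ 0.8500
    (5,2) via x @ 1.3666
    (6,2) via x @ 2.4018
    (7,2) via x @ 3.4371
    (8,2) via x @ 4.4724
    (8,1) via y @ 4.7137
    (9,1) via x @ 5.5077  # hit
  → r_1 = 5.5077
beam 2: φ=-45°, α=30°
  direction (0.8660, 0.5000); cell (3,3); t to first gridline: x 0.3695, y 1.5600 (then +1.1547 / +2.0000)
    (4,3) via x @ 0.3695
    (5,3) via x @ 1.5242
    (5,4) via y @ 1.5600
    (6,4) via x @ 2.6789
    (6,5) via y @ 3.5600
    (7,5) via x @ 3.8336
    (8,5) via x @ 4.9883
    (8,6) via y @ 5.5600
    (9,6) via x @ 6.1430  # hit
  → r_2 = 6.1430
beam 3: φ=45°, α=120°
  direction (-0.5000, 0.8660); cell (3,3); t to first gridline: x 1.3600, y 0.9007 (then +2.0000 / +1.1547)
    (3,4) via y @ 0.9007
    (2,4) via x @ 1.3600
    (2,5) via y @ 2.0554
    (2,6) via y @ 3.2101
    (1,6) via x @ 3.3600
    (1,7) via y @ 4.3648  # hit
  → r_3 = 4.3648
beam 4: φ=90°, α=165°
  direction (-0.9659, 0.2588); cell (3,3); t to first gridline: x 0.7040, y 3.0137 (then +1.0353 / +3.8637)
    (2,3) via x @ 0.7040
    (1,3) via x @ 1.7393  # hit
  → r_4 = 1.7393

ranges = [5.5077, 6.1430, 4.3648, 1.7393]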